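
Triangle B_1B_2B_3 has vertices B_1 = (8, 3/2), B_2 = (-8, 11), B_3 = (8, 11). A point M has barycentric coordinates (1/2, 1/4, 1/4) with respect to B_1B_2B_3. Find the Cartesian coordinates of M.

(4, 25/4)

M = (1/2)·B_1 + (1/4)·B_2 + (1/4)·B_3.
x-coordinate: (1/2)·8 + (1/4)·(-8) + (1/4)·8 = 4.
y-coordinate: (1/2)·(3/2) + (1/4)·11 + (1/4)·11 = 25/4.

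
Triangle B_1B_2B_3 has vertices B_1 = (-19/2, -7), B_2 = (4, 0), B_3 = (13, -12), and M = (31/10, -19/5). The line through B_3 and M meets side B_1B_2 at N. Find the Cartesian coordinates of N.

Barycentric coordinates of M with respect to B_1B_2B_3: (1/5, 3/5, 1/5).
On side B_1B_2 the B_3-coordinate is zero; dropping M's B_3-weight 1/5 and renormalizing the remaining 1/5 : 3/5 gives weights 1/4, 3/4 on B_1, B_2.
N = (1/4)·(-19/2, -7) + (3/4)·(4, 0) = (5/8, -7/4).

(5/8, -7/4)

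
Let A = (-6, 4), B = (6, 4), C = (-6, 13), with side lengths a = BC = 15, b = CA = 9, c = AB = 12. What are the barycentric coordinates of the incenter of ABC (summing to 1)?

The incenter has barycentric coordinates proportional to the opposite side lengths: (15 : 9 : 12).
Normalizing by 15+9+12 = 36 gives (5/12, 1/4, 1/3).

(5/12, 1/4, 1/3)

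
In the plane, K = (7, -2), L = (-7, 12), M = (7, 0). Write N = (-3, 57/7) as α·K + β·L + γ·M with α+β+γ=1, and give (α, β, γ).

Signed area of the reference triangle: [KLM] = ½·(7·(12−0) + (-7)·(0−(-2)) + 7·(-2−12)) = ½·(84 − 14 − 98) = -14.
[NLM] = ½·((-3)·(12−0) + (-7)·(0−(57/7)) + 7·(57/7−12)) = ½·(-36 + 57 − 27) = -3, so the K-coordinate is (-3)/(-14) = 3/14.
[KNM] = ½·(7·(57/7−0) + (-3)·(0−(-2)) + 7·(-2−(57/7))) = ½·(57 − 6 − 71) = -10, so the L-coordinate is 5/7.
[KLN] = ½·(7·(12−(57/7)) + (-7)·(57/7−(-2)) + (-3)·(-2−12)) = ½·(27 − 71 + 42) = -1, so the M-coordinate is 1/14.
Check: 3/14 + 5/7 + 1/14 = 1.

(3/14, 5/7, 1/14)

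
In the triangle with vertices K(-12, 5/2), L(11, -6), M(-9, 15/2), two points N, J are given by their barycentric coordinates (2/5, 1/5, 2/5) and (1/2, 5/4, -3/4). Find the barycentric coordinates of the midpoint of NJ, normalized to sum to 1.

Since both coordinate triples sum to 1, the midpoint's barycentrics are the componentwise average.
(2/5+1/2)/2 = 9/20; similarly 29/40 and -7/40.

(9/20, 29/40, -7/40)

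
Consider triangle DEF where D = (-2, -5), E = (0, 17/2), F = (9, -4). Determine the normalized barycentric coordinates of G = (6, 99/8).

Signed area of the reference triangle: [DEF] = ½·((-2)·(17/2−(-4)) + 0·(-4−(-5)) + 9·(-5−(17/2))) = ½·(-25 + 0 − 243/2) = -293/4.
[GEF] = ½·(6·(17/2−(-4)) + 0·(-4−(99/8)) + 9·(99/8−(17/2))) = ½·(75 + 0 + 279/8) = 879/16, so the D-coordinate is (879/16)/(-293/4) = -3/4.
[DGF] = ½·((-2)·(99/8−(-4)) + 6·(-4−(-5)) + 9·(-5−(99/8))) = ½·(-131/4 + 6 − 1251/8) = -1465/16, so the E-coordinate is 5/4.
[DEG] = ½·((-2)·(17/2−(99/8)) + 0·(99/8−(-5)) + 6·(-5−(17/2))) = ½·(31/4 + 0 − 81) = -293/8, so the F-coordinate is 1/2.
Check: -3/4 + 5/4 + 1/2 = 1.

(-3/4, 5/4, 1/2)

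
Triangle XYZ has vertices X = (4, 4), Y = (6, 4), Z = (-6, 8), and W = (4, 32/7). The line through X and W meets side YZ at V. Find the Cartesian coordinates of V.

Barycentric coordinates of W with respect to XYZ: (1/7, 5/7, 1/7).
On side YZ the X-coordinate is zero; dropping W's X-weight 1/7 and renormalizing the remaining 5/7 : 1/7 gives weights 5/6, 1/6 on Y, Z.
V = (5/6)·(6, 4) + (1/6)·(-6, 8) = (4, 14/3).

(4, 14/3)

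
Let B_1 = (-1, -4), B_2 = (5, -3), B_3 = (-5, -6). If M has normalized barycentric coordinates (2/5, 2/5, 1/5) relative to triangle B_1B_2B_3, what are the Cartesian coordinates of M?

(3/5, -4)

M = (2/5)·B_1 + (2/5)·B_2 + (1/5)·B_3.
x-coordinate: (2/5)·(-1) + (2/5)·5 + (1/5)·(-5) = 3/5.
y-coordinate: (2/5)·(-4) + (2/5)·(-3) + (1/5)·(-6) = -4.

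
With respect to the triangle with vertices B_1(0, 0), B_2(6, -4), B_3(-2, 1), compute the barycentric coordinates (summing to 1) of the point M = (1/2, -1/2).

Signed area of the reference triangle: [B_1B_2B_3] = ½·(0·(-4−1) + 6·(1−0) + (-2)·(0−(-4))) = ½·(0 + 6 − 8) = -1.
[MB_2B_3] = ½·((1/2)·(-4−1) + 6·(1−(-1/2)) + (-2)·(-1/2−(-4))) = ½·(-5/2 + 9 − 7) = -1/4, so the B_1-coordinate is (-1/4)/(-1) = 1/4.
[B_1MB_3] = ½·(0·(-1/2−1) + (1/2)·(1−0) + (-2)·(0−(-1/2))) = ½·(0 + 1/2 − 1) = -1/4, so the B_2-coordinate is 1/4.
[B_1B_2M] = ½·(0·(-4−(-1/2)) + 6·(-1/2−0) + (1/2)·(0−(-4))) = ½·(0 − 3 + 2) = -1/2, so the B_3-coordinate is 1/2.

(1/4, 1/4, 1/2)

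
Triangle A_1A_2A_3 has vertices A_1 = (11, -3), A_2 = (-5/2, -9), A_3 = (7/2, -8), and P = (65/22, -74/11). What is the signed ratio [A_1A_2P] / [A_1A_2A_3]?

1/11

[A_1A_2A_3] = ½·(11·(-9−(-8)) + (-5/2)·(-8−(-3)) + (7/2)·(-3−(-9))) = ½·(-11 + 25/2 + 21) = 45/4.
[A_1A_2P] = ½·(11·(-9−(-74/11)) + (-5/2)·(-74/11−(-3)) + (65/22)·(-3−(-9))) = ½·(-25 + 205/22 + 195/11) = 45/44, so the ratio is (45/44)/(45/4) = 1/11.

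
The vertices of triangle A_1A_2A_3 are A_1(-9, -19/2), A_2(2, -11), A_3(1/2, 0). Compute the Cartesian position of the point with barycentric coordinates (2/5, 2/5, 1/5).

P = (2/5)·A_1 + (2/5)·A_2 + (1/5)·A_3.
x-coordinate: (2/5)·(-9) + (2/5)·2 + (1/5)·(1/2) = -27/10.
y-coordinate: (2/5)·(-19/2) + (2/5)·(-11) + (1/5)·0 = -41/5.

(-27/10, -41/5)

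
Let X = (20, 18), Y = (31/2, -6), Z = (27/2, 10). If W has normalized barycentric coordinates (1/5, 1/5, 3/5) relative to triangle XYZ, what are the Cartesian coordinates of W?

W = (1/5)·X + (1/5)·Y + (3/5)·Z.
x-coordinate: (1/5)·20 + (1/5)·(31/2) + (3/5)·(27/2) = 76/5.
y-coordinate: (1/5)·18 + (1/5)·(-6) + (3/5)·10 = 42/5.

(76/5, 42/5)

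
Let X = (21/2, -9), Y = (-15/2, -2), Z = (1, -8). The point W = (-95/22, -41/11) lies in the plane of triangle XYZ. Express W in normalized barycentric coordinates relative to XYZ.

Signed area of the reference triangle: [XYZ] = ½·((21/2)·(-2−(-8)) + (-15/2)·(-8−(-9)) + 1·(-9−(-2))) = ½·(63 − 15/2 − 7) = 97/4.
[WYZ] = ½·((-95/22)·(-2−(-8)) + (-15/2)·(-8−(-41/11)) + 1·(-41/11−(-2))) = ½·(-285/11 + 705/22 − 19/11) = 97/44, so the X-coordinate is (97/44)/(97/4) = 1/11.
[XWZ] = ½·((21/2)·(-41/11−(-8)) + (-95/22)·(-8−(-9)) + 1·(-9−(-41/11))) = ½·(987/22 − 95/22 − 58/11) = 194/11, so the Y-coordinate is 8/11.
[XYW] = ½·((21/2)·(-2−(-41/11)) + (-15/2)·(-41/11−(-9)) + (-95/22)·(-9−(-2))) = ½·(399/22 − 435/11 + 665/22) = 97/22, so the Z-coordinate is 2/11.
Check: 1/11 + 8/11 + 2/11 = 1.

(1/11, 8/11, 2/11)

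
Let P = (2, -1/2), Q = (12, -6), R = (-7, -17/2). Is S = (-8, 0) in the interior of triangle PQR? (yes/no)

Barycentric coordinates of S: (328/259, -169/259, 100/259).
The three coordinates are positive, negative, positive; a point is interior exactly when all three are positive.

no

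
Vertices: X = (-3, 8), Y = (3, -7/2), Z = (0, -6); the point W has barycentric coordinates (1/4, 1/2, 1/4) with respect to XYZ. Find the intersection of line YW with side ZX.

(-3/2, 1)

Line YW meets ZX where the Y-coordinate vanishes; zeroing W's Y-weight and renormalizing leaves Z, X-weights 1/4 : 1/4 → (1/2, 1/2).
So V = (1/2)·Z + (1/2)·X = (-3/2, 1).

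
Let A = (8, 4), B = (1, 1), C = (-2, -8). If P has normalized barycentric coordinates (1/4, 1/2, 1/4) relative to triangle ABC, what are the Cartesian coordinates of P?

P = (1/4)·A + (1/2)·B + (1/4)·C.
x-coordinate: (1/4)·8 + (1/2)·1 + (1/4)·(-2) = 2.
y-coordinate: (1/4)·4 + (1/2)·1 + (1/4)·(-8) = -1/2.

(2, -1/2)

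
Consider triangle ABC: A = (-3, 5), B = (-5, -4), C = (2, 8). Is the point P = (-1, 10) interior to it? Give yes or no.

Barycentric coordinates of P: (50/39, -19/39, 8/39).
The three coordinates are positive, negative, positive; a point is interior exactly when all three are positive.

no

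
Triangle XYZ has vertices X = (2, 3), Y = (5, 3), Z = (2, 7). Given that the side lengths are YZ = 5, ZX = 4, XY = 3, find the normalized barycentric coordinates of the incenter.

(5/12, 1/3, 1/4)

The incenter has barycentric coordinates proportional to the opposite side lengths: (5 : 4 : 3).
Normalizing by 5+4+3 = 12 gives (5/12, 1/3, 1/4).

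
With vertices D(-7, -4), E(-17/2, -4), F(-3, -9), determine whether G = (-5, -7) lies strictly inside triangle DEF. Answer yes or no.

yes

Barycentric coordinates of G: (2/15, 4/15, 3/5).
The three coordinates are positive, positive, positive; a point is interior exactly when all three are positive.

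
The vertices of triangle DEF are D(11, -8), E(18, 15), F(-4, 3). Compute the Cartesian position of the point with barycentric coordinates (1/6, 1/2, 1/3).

G = (1/6)·D + (1/2)·E + (1/3)·F.
x-coordinate: (1/6)·11 + (1/2)·18 + (1/3)·(-4) = 19/2.
y-coordinate: (1/6)·(-8) + (1/2)·15 + (1/3)·3 = 43/6.

(19/2, 43/6)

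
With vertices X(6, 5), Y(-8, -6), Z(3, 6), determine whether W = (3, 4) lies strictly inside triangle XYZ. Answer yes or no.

yes

Barycentric coordinates of W: (22/47, 6/47, 19/47).
The three coordinates are positive, positive, positive; a point is interior exactly when all three are positive.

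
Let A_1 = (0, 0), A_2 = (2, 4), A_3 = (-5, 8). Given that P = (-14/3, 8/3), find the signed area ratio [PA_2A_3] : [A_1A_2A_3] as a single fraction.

[A_1A_2A_3] = ½·(0·(4−8) + 2·(8−0) + (-5)·(0−4)) = ½·(0 + 16 + 20) = 18.
[PA_2A_3] = ½·((-14/3)·(4−8) + 2·(8−(8/3)) + (-5)·(8/3−4)) = ½·(56/3 + 32/3 + 20/3) = 18, so the ratio is 18/18 = 1.

1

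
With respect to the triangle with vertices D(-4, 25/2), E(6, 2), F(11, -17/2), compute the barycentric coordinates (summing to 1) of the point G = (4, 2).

Signed area of the reference triangle: [DEF] = ½·((-4)·(2−(-17/2)) + 6·(-17/2−(25/2)) + 11·(25/2−2)) = ½·(-42 − 126 + 231/2) = -105/4.
[GEF] = ½·(4·(2−(-17/2)) + 6·(-17/2−2) + 11·(2−2)) = ½·(42 − 63 + 0) = -21/2, so the D-coordinate is (-21/2)/(-105/4) = 2/5.
[DGF] = ½·((-4)·(2−(-17/2)) + 4·(-17/2−(25/2)) + 11·(25/2−2)) = ½·(-42 − 84 + 231/2) = -21/4, so the E-coordinate is 1/5.
[DEG] = ½·((-4)·(2−2) + 6·(2−(25/2)) + 4·(25/2−2)) = ½·(0 − 63 + 42) = -21/2, so the F-coordinate is 2/5.
Check: 2/5 + 1/5 + 2/5 = 1.

(2/5, 1/5, 2/5)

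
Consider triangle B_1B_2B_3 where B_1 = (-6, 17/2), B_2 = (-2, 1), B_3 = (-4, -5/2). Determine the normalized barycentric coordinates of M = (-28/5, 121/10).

(6/5, 2/5, -3/5)

Signed area of the reference triangle: [B_1B_2B_3] = ½·((-6)·(1−(-5/2)) + (-2)·(-5/2−(17/2)) + (-4)·(17/2−1)) = ½·(-21 + 22 − 30) = -29/2.
[MB_2B_3] = ½·((-28/5)·(1−(-5/2)) + (-2)·(-5/2−(121/10)) + (-4)·(121/10−1)) = ½·(-98/5 + 146/5 − 222/5) = -87/5, so the B_1-coordinate is (-87/5)/(-29/2) = 6/5.
[B_1MB_3] = ½·((-6)·(121/10−(-5/2)) + (-28/5)·(-5/2−(17/2)) + (-4)·(17/2−(121/10))) = ½·(-438/5 + 308/5 + 72/5) = -29/5, so the B_2-coordinate is 2/5.
[B_1B_2M] = ½·((-6)·(1−(121/10)) + (-2)·(121/10−(17/2)) + (-28/5)·(17/2−1)) = ½·(333/5 − 36/5 − 42) = 87/10, so the B_3-coordinate is -3/5.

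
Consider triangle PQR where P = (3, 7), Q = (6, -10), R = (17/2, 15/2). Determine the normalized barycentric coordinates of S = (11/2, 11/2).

(1/2, 1/10, 2/5)

Signed area of the reference triangle: [PQR] = ½·(3·(-10−(15/2)) + 6·(15/2−7) + (17/2)·(7−(-10))) = ½·(-105/2 + 3 + 289/2) = 95/2.
[SQR] = ½·((11/2)·(-10−(15/2)) + 6·(15/2−(11/2)) + (17/2)·(11/2−(-10))) = ½·(-385/4 + 12 + 527/4) = 95/4, so the P-coordinate is (95/4)/(95/2) = 1/2.
[PSR] = ½·(3·(11/2−(15/2)) + (11/2)·(15/2−7) + (17/2)·(7−(11/2))) = ½·(-6 + 11/4 + 51/4) = 19/4, so the Q-coordinate is 1/10.
[PQS] = ½·(3·(-10−(11/2)) + 6·(11/2−7) + (11/2)·(7−(-10))) = ½·(-93/2 − 9 + 187/2) = 19, so the R-coordinate is 2/5.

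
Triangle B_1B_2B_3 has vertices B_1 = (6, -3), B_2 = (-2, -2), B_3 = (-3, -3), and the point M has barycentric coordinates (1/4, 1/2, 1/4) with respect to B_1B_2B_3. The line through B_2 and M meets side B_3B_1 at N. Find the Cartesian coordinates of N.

(3/2, -3)

Line B_2M meets B_3B_1 where the B_2-coordinate vanishes; zeroing M's B_2-weight and renormalizing leaves B_3, B_1-weights 1/4 : 1/4 → (1/2, 1/2).
So N = (1/2)·B_3 + (1/2)·B_1 = (3/2, -3).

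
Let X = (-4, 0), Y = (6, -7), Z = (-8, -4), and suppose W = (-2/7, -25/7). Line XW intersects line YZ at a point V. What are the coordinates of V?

(5/2, -25/4)

Barycentric coordinates of W with respect to XYZ: (3/7, 3/7, 1/7).
On side YZ the X-coordinate is zero; dropping W's X-weight 3/7 and renormalizing the remaining 3/7 : 1/7 gives weights 3/4, 1/4 on Y, Z.
V = (3/4)·(6, -7) + (1/4)·(-8, -4) = (5/2, -25/4).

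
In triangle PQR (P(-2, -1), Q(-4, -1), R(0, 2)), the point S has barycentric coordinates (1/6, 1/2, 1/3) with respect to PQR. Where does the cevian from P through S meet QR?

(-12/5, 1/5)

Line PS meets QR where the P-coordinate vanishes; zeroing S's P-weight and renormalizing leaves Q, R-weights 1/2 : 1/3 → (3/5, 2/5).
So T = (3/5)·Q + (2/5)·R = (-12/5, 1/5).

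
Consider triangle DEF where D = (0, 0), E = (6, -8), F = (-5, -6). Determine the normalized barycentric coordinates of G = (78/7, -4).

Signed area of the reference triangle: [DEF] = ½·(0·(-8−(-6)) + 6·(-6−0) + (-5)·(0−(-8))) = ½·(0 − 36 − 40) = -38.
[GEF] = ½·((78/7)·(-8−(-6)) + 6·(-6−(-4)) + (-5)·(-4−(-8))) = ½·(-156/7 − 12 − 20) = -190/7, so the D-coordinate is (-190/7)/(-38) = 5/7.
[DGF] = ½·(0·(-4−(-6)) + (78/7)·(-6−0) + (-5)·(0−(-4))) = ½·(0 − 468/7 − 20) = -304/7, so the E-coordinate is 8/7.
[DEG] = ½·(0·(-8−(-4)) + 6·(-4−0) + (78/7)·(0−(-8))) = ½·(0 − 24 + 624/7) = 228/7, so the F-coordinate is -6/7.

(5/7, 8/7, -6/7)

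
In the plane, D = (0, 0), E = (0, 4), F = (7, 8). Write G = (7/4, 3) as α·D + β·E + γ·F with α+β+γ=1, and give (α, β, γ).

Signed area of the reference triangle: [DEF] = ½·(0·(4−8) + 0·(8−0) + 7·(0−4)) = ½·(0 + 0 − 28) = -14.
[GEF] = ½·((7/4)·(4−8) + 0·(8−3) + 7·(3−4)) = ½·(-7 + 0 − 7) = -7, so the D-coordinate is (-7)/(-14) = 1/2.
[DGF] = ½·(0·(3−8) + (7/4)·(8−0) + 7·(0−3)) = ½·(0 + 14 − 21) = -7/2, so the E-coordinate is 1/4.
[DEG] = ½·(0·(4−3) + 0·(3−0) + (7/4)·(0−4)) = ½·(0 + 0 − 7) = -7/2, so the F-coordinate is 1/4.
Check: 1/2 + 1/4 + 1/4 = 1.

(1/2, 1/4, 1/4)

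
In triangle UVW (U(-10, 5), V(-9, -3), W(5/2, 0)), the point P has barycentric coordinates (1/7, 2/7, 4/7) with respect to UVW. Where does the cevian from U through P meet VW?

(-4/3, -1)

Line UP meets VW where the U-coordinate vanishes; zeroing P's U-weight and renormalizing leaves V, W-weights 2/7 : 4/7 → (1/3, 2/3).
So Q = (1/3)·V + (2/3)·W = (-4/3, -1).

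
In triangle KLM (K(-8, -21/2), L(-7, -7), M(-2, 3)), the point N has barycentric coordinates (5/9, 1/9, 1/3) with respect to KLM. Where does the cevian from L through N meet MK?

Line LN meets MK where the L-coordinate vanishes; zeroing N's L-weight and renormalizing leaves M, K-weights 1/3 : 5/9 → (3/8, 5/8).
So J = (3/8)·M + (5/8)·K = (-23/4, -87/16).

(-23/4, -87/16)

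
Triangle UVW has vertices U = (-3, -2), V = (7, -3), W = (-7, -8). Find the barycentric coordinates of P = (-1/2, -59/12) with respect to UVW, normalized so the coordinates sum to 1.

Signed area of the reference triangle: [UVW] = ½·((-3)·(-3−(-8)) + 7·(-8−(-2)) + (-7)·(-2−(-3))) = ½·(-15 − 42 − 7) = -32.
[PVW] = ½·((-1/2)·(-3−(-8)) + 7·(-8−(-59/12)) + (-7)·(-59/12−(-3))) = ½·(-5/2 − 259/12 + 161/12) = -16/3, so the U-coordinate is (-16/3)/(-32) = 1/6.
[UPW] = ½·((-3)·(-59/12−(-8)) + (-1/2)·(-8−(-2)) + (-7)·(-2−(-59/12))) = ½·(-37/4 + 3 − 245/12) = -40/3, so the V-coordinate is 5/12.
[UVP] = ½·((-3)·(-3−(-59/12)) + 7·(-59/12−(-2)) + (-1/2)·(-2−(-3))) = ½·(-23/4 − 245/12 − 1/2) = -40/3, so the W-coordinate is 5/12.
Check: 1/6 + 5/12 + 5/12 = 1.

(1/6, 5/12, 5/12)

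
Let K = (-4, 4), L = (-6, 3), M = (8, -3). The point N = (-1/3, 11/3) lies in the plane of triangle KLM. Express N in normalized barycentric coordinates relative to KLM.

(5/3, -5/6, 1/6)

Signed area of the reference triangle: [KLM] = ½·((-4)·(3−(-3)) + (-6)·(-3−4) + 8·(4−3)) = ½·(-24 + 42 + 8) = 13.
[NLM] = ½·((-1/3)·(3−(-3)) + (-6)·(-3−(11/3)) + 8·(11/3−3)) = ½·(-2 + 40 + 16/3) = 65/3, so the K-coordinate is (65/3)/13 = 5/3.
[KNM] = ½·((-4)·(11/3−(-3)) + (-1/3)·(-3−4) + 8·(4−(11/3))) = ½·(-80/3 + 7/3 + 8/3) = -65/6, so the L-coordinate is -5/6.
[KLN] = ½·((-4)·(3−(11/3)) + (-6)·(11/3−4) + (-1/3)·(4−3)) = ½·(8/3 + 2 − 1/3) = 13/6, so the M-coordinate is 1/6.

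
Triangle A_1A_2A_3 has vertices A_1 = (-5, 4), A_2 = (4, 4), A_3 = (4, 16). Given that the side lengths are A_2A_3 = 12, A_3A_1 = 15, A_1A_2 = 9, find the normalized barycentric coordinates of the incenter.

(1/3, 5/12, 1/4)

The incenter has barycentric coordinates proportional to the opposite side lengths: (12 : 15 : 9).
Normalizing by 12+15+9 = 36 gives (1/3, 5/12, 1/4).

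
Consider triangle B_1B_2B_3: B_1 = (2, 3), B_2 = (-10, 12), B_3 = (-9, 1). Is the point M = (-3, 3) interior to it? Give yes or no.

yes

Barycentric coordinates of M: (68/123, 10/123, 15/41).
The three coordinates are positive, positive, positive; a point is interior exactly when all three are positive.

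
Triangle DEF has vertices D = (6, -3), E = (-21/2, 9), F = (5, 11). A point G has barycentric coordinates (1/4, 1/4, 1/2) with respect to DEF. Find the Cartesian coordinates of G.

G = (1/4)·D + (1/4)·E + (1/2)·F.
x-coordinate: (1/4)·6 + (1/4)·(-21/2) + (1/2)·5 = 11/8.
y-coordinate: (1/4)·(-3) + (1/4)·9 + (1/2)·11 = 7.

(11/8, 7)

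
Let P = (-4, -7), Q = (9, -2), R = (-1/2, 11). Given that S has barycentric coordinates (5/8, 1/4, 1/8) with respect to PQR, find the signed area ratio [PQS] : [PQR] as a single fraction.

The signed ratio [PQS]/[PQR] equals the barycentric coordinate of S at vertex R, which is 1/8.

1/8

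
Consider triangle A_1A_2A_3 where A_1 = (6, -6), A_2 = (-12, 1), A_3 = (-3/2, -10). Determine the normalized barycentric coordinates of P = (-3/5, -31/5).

Signed area of the reference triangle: [A_1A_2A_3] = ½·(6·(1−(-10)) + (-12)·(-10−(-6)) + (-3/2)·(-6−1)) = ½·(66 + 48 + 21/2) = 249/4.
[PA_2A_3] = ½·((-3/5)·(1−(-10)) + (-12)·(-10−(-31/5)) + (-3/2)·(-31/5−1)) = ½·(-33/5 + 228/5 + 54/5) = 249/10, so the A_1-coordinate is (249/10)/(249/4) = 2/5.
[A_1PA_3] = ½·(6·(-31/5−(-10)) + (-3/5)·(-10−(-6)) + (-3/2)·(-6−(-31/5))) = ½·(114/5 + 12/5 − 3/10) = 249/20, so the A_2-coordinate is 1/5.
[A_1A_2P] = ½·(6·(1−(-31/5)) + (-12)·(-31/5−(-6)) + (-3/5)·(-6−1)) = ½·(216/5 + 12/5 + 21/5) = 249/10, so the A_3-coordinate is 2/5.
Check: 2/5 + 1/5 + 2/5 = 1.

(2/5, 1/5, 2/5)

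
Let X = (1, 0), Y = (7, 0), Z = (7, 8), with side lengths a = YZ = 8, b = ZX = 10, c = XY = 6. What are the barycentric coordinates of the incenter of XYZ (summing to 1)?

The incenter has barycentric coordinates proportional to the opposite side lengths: (8 : 10 : 6).
Normalizing by 8+10+6 = 24 gives (1/3, 5/12, 1/4).

(1/3, 5/12, 1/4)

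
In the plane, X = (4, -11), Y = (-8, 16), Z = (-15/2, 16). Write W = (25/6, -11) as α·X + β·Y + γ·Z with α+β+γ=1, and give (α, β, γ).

Signed area of the reference triangle: [XYZ] = ½·(4·(16−16) + (-8)·(16−(-11)) + (-15/2)·(-11−16)) = ½·(0 − 216 + 405/2) = -27/4.
[WYZ] = ½·((25/6)·(16−16) + (-8)·(16−(-11)) + (-15/2)·(-11−16)) = ½·(0 − 216 + 405/2) = -27/4, so the X-coordinate is (-27/4)/(-27/4) = 1.
[XWZ] = ½·(4·(-11−16) + (25/6)·(16−(-11)) + (-15/2)·(-11−(-11))) = ½·(-108 + 225/2 + 0) = 9/4, so the Y-coordinate is -1/3.
[XYW] = ½·(4·(16−(-11)) + (-8)·(-11−(-11)) + (25/6)·(-11−16)) = ½·(108 + 0 − 225/2) = -9/4, so the Z-coordinate is 1/3.
Check: 1 − 1/3 + 1/3 = 1.

(1, -1/3, 1/3)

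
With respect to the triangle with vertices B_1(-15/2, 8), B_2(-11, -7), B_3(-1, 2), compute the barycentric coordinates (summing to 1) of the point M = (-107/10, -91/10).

Signed area of the reference triangle: [B_1B_2B_3] = ½·((-15/2)·(-7−2) + (-11)·(2−8) + (-1)·(8−(-7))) = ½·(135/2 + 66 − 15) = 237/4.
[MB_2B_3] = ½·((-107/10)·(-7−2) + (-11)·(2−(-91/10)) + (-1)·(-91/10−(-7))) = ½·(963/10 − 1221/10 + 21/10) = -237/20, so the B_1-coordinate is (-237/20)/(237/4) = -1/5.
[B_1MB_3] = ½·((-15/2)·(-91/10−2) + (-107/10)·(2−8) + (-1)·(8−(-91/10))) = ½·(333/4 + 321/5 − 171/10) = 2607/40, so the B_2-coordinate is 11/10.
[B_1B_2M] = ½·((-15/2)·(-7−(-91/10)) + (-11)·(-91/10−8) + (-107/10)·(8−(-7))) = ½·(-63/4 + 1881/10 − 321/2) = 237/40, so the B_3-coordinate is 1/10.

(-1/5, 11/10, 1/10)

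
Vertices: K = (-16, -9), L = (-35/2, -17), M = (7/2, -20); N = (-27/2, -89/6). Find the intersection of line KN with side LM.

(-49/4, -71/4)

Barycentric coordinates of N with respect to KLM: (1/3, 1/2, 1/6).
On side LM the K-coordinate is zero; dropping N's K-weight 1/3 and renormalizing the remaining 1/2 : 1/6 gives weights 3/4, 1/4 on L, M.
J = (3/4)·(-35/2, -17) + (1/4)·(7/2, -20) = (-49/4, -71/4).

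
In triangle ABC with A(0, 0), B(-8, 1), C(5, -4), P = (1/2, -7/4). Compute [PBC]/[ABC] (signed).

[ABC] = ½·(0·(1−(-4)) + (-8)·(-4−0) + 5·(0−1)) = ½·(0 + 32 − 5) = 27/2.
[PBC] = ½·((1/2)·(1−(-4)) + (-8)·(-4−(-7/4)) + 5·(-7/4−1)) = ½·(5/2 + 18 − 55/4) = 27/8, so the ratio is (27/8)/(27/2) = 1/4.

1/4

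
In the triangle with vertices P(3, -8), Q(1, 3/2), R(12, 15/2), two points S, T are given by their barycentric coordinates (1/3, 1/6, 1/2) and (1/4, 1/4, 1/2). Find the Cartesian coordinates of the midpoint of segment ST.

Barycentric coordinates of the midpoint are the average: (7/24, 5/24, 1/2).
Converting: (7/24)·P + (5/24)·Q + (1/2)·R = (85/12, 83/48).

(85/12, 83/48)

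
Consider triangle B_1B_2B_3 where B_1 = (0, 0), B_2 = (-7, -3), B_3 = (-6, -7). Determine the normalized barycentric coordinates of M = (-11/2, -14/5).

(1/5, 7/10, 1/10)

Signed area of the reference triangle: [B_1B_2B_3] = ½·(0·(-3−(-7)) + (-7)·(-7−0) + (-6)·(0−(-3))) = ½·(0 + 49 − 18) = 31/2.
[MB_2B_3] = ½·((-11/2)·(-3−(-7)) + (-7)·(-7−(-14/5)) + (-6)·(-14/5−(-3))) = ½·(-22 + 147/5 − 6/5) = 31/10, so the B_1-coordinate is (31/10)/(31/2) = 1/5.
[B_1MB_3] = ½·(0·(-14/5−(-7)) + (-11/2)·(-7−0) + (-6)·(0−(-14/5))) = ½·(0 + 77/2 − 84/5) = 217/20, so the B_2-coordinate is 7/10.
[B_1B_2M] = ½·(0·(-3−(-14/5)) + (-7)·(-14/5−0) + (-11/2)·(0−(-3))) = ½·(0 + 98/5 − 33/2) = 31/20, so the B_3-coordinate is 1/10.
Check: 1/5 + 7/10 + 1/10 = 1.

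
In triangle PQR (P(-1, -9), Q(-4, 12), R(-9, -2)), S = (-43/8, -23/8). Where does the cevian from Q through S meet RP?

(-39/7, -5)

Barycentric coordinates of S with respect to PQR: (3/8, 1/8, 1/2).
On side RP the Q-coordinate is zero; dropping S's Q-weight 1/8 and renormalizing the remaining 1/2 : 3/8 gives weights 4/7, 3/7 on R, P.
T = (4/7)·(-9, -2) + (3/7)·(-1, -9) = (-39/7, -5).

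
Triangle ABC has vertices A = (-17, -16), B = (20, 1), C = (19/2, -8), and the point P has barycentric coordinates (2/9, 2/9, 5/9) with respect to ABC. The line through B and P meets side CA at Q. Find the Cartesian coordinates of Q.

(27/14, -72/7)

Line BP meets CA where the B-coordinate vanishes; zeroing P's B-weight and renormalizing leaves C, A-weights 5/9 : 2/9 → (5/7, 2/7).
So Q = (5/7)·C + (2/7)·A = (27/14, -72/7).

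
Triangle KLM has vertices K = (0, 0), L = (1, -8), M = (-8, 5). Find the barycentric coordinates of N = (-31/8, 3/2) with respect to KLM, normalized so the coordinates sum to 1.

Signed area of the reference triangle: [KLM] = ½·(0·(-8−5) + 1·(5−0) + (-8)·(0−(-8))) = ½·(0 + 5 − 64) = -59/2.
[NLM] = ½·((-31/8)·(-8−5) + 1·(5−(3/2)) + (-8)·(3/2−(-8))) = ½·(403/8 + 7/2 − 76) = -177/16, so the K-coordinate is (-177/16)/(-59/2) = 3/8.
[KNM] = ½·(0·(3/2−5) + (-31/8)·(5−0) + (-8)·(0−(3/2))) = ½·(0 − 155/8 + 12) = -59/16, so the L-coordinate is 1/8.
[KLN] = ½·(0·(-8−(3/2)) + 1·(3/2−0) + (-31/8)·(0−(-8))) = ½·(0 + 3/2 − 31) = -59/4, so the M-coordinate is 1/2.
Check: 3/8 + 1/8 + 1/2 = 1.

(3/8, 1/8, 1/2)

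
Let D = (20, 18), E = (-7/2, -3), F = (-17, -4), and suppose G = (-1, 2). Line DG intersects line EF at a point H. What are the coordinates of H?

Barycentric coordinates of G with respect to DEF: (1/4, 1/2, 1/4).
On side EF the D-coordinate is zero; dropping G's D-weight 1/4 and renormalizing the remaining 1/2 : 1/4 gives weights 2/3, 1/3 on E, F.
H = (2/3)·(-7/2, -3) + (1/3)·(-17, -4) = (-8, -10/3).

(-8, -10/3)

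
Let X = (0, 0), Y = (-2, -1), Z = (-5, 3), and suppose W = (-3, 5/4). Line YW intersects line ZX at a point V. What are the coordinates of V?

Barycentric coordinates of W with respect to XYZ: (1/4, 1/4, 1/2).
On side ZX the Y-coordinate is zero; dropping W's Y-weight 1/4 and renormalizing the remaining 1/2 : 1/4 gives weights 2/3, 1/3 on Z, X.
V = (2/3)·(-5, 3) + (1/3)·(0, 0) = (-10/3, 2).

(-10/3, 2)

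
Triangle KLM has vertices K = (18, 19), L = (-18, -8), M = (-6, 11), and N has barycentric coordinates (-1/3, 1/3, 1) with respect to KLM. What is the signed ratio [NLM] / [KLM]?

The signed ratio [NLM]/[KLM] equals the barycentric coordinate of N at vertex K, which is -1/3.

-1/3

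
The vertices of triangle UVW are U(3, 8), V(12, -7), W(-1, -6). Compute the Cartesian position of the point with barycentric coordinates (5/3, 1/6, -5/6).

P = (5/3)·U + (1/6)·V + (-5/6)·W.
x-coordinate: (5/3)·3 + (1/6)·12 + (-5/6)·(-1) = 47/6.
y-coordinate: (5/3)·8 + (1/6)·(-7) + (-5/6)·(-6) = 103/6.

(47/6, 103/6)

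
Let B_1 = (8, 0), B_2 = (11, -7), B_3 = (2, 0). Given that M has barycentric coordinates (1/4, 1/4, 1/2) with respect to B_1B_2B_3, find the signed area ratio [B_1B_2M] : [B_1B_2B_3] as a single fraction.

The signed ratio [B_1B_2M]/[B_1B_2B_3] equals the barycentric coordinate of M at vertex B_3, which is 1/2.

1/2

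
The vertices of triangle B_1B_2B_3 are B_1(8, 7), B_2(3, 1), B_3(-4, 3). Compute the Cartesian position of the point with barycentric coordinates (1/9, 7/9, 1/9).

M = (1/9)·B_1 + (7/9)·B_2 + (1/9)·B_3.
x-coordinate: (1/9)·8 + (7/9)·3 + (1/9)·(-4) = 25/9.
y-coordinate: (1/9)·7 + (7/9)·1 + (1/9)·3 = 17/9.

(25/9, 17/9)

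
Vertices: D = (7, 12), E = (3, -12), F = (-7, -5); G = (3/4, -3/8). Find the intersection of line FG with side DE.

(27/5, 12/5)

Barycentric coordinates of G with respect to DEF: (3/8, 1/4, 3/8).
On side DE the F-coordinate is zero; dropping G's F-weight 3/8 and renormalizing the remaining 3/8 : 1/4 gives weights 3/5, 2/5 on D, E.
H = (3/5)·(7, 12) + (2/5)·(3, -12) = (27/5, 12/5).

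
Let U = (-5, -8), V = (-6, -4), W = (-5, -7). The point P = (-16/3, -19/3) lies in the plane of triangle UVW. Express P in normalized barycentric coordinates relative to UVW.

Signed area of the reference triangle: [UVW] = ½·((-5)·(-4−(-7)) + (-6)·(-7−(-8)) + (-5)·(-8−(-4))) = ½·(-15 − 6 + 20) = -1/2.
[PVW] = ½·((-16/3)·(-4−(-7)) + (-6)·(-7−(-19/3)) + (-5)·(-19/3−(-4))) = ½·(-16 + 4 + 35/3) = -1/6, so the U-coordinate is (-1/6)/(-1/2) = 1/3.
[UPW] = ½·((-5)·(-19/3−(-7)) + (-16/3)·(-7−(-8)) + (-5)·(-8−(-19/3))) = ½·(-10/3 − 16/3 + 25/3) = -1/6, so the V-coordinate is 1/3.
[UVP] = ½·((-5)·(-4−(-19/3)) + (-6)·(-19/3−(-8)) + (-16/3)·(-8−(-4))) = ½·(-35/3 − 10 + 64/3) = -1/6, so the W-coordinate is 1/3.
Check: 1/3 + 1/3 + 1/3 = 1.

(1/3, 1/3, 1/3)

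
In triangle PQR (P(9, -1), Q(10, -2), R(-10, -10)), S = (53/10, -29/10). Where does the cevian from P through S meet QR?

Barycentric coordinates of S with respect to PQR: (7/10, 1/10, 1/5).
On side QR the P-coordinate is zero; dropping S's P-weight 7/10 and renormalizing the remaining 1/10 : 1/5 gives weights 1/3, 2/3 on Q, R.
T = (1/3)·(10, -2) + (2/3)·(-10, -10) = (-10/3, -22/3).

(-10/3, -22/3)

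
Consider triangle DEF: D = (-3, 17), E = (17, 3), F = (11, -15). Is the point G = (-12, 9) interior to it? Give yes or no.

no

Barycentric coordinates of G: (93/74, -100/111, 143/222).
The three coordinates are positive, negative, positive; a point is interior exactly when all three are positive.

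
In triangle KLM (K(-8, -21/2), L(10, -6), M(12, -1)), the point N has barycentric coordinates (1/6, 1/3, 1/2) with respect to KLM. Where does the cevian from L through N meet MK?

(7, -27/8)

Line LN meets MK where the L-coordinate vanishes; zeroing N's L-weight and renormalizing leaves M, K-weights 1/2 : 1/6 → (3/4, 1/4).
So J = (3/4)·M + (1/4)·K = (7, -27/8).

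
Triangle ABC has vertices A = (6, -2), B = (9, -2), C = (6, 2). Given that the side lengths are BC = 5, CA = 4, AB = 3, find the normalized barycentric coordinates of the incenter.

(5/12, 1/3, 1/4)

The incenter has barycentric coordinates proportional to the opposite side lengths: (5 : 4 : 3).
Normalizing by 5+4+3 = 12 gives (5/12, 1/3, 1/4).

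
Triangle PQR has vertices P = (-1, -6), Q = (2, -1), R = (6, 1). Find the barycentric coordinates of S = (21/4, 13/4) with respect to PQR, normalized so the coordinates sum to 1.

Signed area of the reference triangle: [PQR] = ½·((-1)·(-1−1) + 2·(1−(-6)) + 6·(-6−(-1))) = ½·(2 + 14 − 30) = -7.
[SQR] = ½·((21/4)·(-1−1) + 2·(1−(13/4)) + 6·(13/4−(-1))) = ½·(-21/2 − 9/2 + 51/2) = 21/4, so the P-coordinate is (21/4)/(-7) = -3/4.
[PSR] = ½·((-1)·(13/4−1) + (21/4)·(1−(-6)) + 6·(-6−(13/4))) = ½·(-9/4 + 147/4 − 111/2) = -21/2, so the Q-coordinate is 3/2.
[PQS] = ½·((-1)·(-1−(13/4)) + 2·(13/4−(-6)) + (21/4)·(-6−(-1))) = ½·(17/4 + 37/2 − 105/4) = -7/4, so the R-coordinate is 1/4.

(-3/4, 3/2, 1/4)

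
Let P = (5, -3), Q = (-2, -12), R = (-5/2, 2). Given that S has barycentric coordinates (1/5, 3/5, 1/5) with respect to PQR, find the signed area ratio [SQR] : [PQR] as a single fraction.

1/5

The signed ratio [SQR]/[PQR] equals the barycentric coordinate of S at vertex P, which is 1/5.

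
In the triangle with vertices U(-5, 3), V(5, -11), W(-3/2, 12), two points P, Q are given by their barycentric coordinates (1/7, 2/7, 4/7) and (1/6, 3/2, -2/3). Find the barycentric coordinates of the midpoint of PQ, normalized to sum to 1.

(13/84, 25/28, -1/21)

Since both coordinate triples sum to 1, the midpoint's barycentrics are the componentwise average.
(1/7+1/6)/2 = 13/84; similarly 25/28 and -1/21.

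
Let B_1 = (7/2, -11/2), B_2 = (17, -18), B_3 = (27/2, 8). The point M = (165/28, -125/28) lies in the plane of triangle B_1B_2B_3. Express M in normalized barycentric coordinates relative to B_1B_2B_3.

(11/14, 1/14, 1/7)

Signed area of the reference triangle: [B_1B_2B_3] = ½·((7/2)·(-18−8) + 17·(8−(-11/2)) + (27/2)·(-11/2−(-18))) = ½·(-91 + 459/2 + 675/4) = 1229/8.
[MB_2B_3] = ½·((165/28)·(-18−8) + 17·(8−(-125/28)) + (27/2)·(-125/28−(-18))) = ½·(-2145/14 + 5933/28 + 10233/56) = 13519/112, so the B_1-coordinate is (13519/112)/(1229/8) = 11/14.
[B_1MB_3] = ½·((7/2)·(-125/28−8) + (165/28)·(8−(-11/2)) + (27/2)·(-11/2−(-125/28))) = ½·(-349/8 + 4455/56 − 783/56) = 1229/112, so the B_2-coordinate is 1/14.
[B_1B_2M] = ½·((7/2)·(-18−(-125/28)) + 17·(-125/28−(-11/2)) + (165/28)·(-11/2−(-18))) = ½·(-379/8 + 493/28 + 4125/56) = 1229/56, so the B_3-coordinate is 1/7.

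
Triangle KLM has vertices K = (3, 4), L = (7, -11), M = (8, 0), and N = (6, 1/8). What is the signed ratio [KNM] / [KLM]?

[KLM] = ½·(3·(-11−0) + 7·(0−4) + 8·(4−(-11))) = ½·(-33 − 28 + 120) = 59/2.
[KNM] = ½·(3·(1/8−0) + 6·(0−4) + 8·(4−(1/8))) = ½·(3/8 − 24 + 31) = 59/16, so the ratio is (59/16)/(59/2) = 1/8.

1/8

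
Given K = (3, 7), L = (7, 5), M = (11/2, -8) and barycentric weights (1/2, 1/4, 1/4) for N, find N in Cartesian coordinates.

(37/8, 11/4)

N = (1/2)·K + (1/4)·L + (1/4)·M.
x-coordinate: (1/2)·3 + (1/4)·7 + (1/4)·(11/2) = 37/8.
y-coordinate: (1/2)·7 + (1/4)·5 + (1/4)·(-8) = 11/4.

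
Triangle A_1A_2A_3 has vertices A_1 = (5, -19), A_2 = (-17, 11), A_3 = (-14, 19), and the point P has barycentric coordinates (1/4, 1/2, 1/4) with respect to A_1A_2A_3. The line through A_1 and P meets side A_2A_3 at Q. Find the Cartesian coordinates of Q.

Line A_1P meets A_2A_3 where the A_1-coordinate vanishes; zeroing P's A_1-weight and renormalizing leaves A_2, A_3-weights 1/2 : 1/4 → (2/3, 1/3).
So Q = (2/3)·A_2 + (1/3)·A_3 = (-16, 41/3).

(-16, 41/3)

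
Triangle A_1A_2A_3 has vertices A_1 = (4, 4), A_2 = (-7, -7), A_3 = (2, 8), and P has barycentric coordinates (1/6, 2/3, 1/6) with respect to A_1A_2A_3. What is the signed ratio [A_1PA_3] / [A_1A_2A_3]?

The signed ratio [A_1PA_3]/[A_1A_2A_3] equals the barycentric coordinate of P at vertex A_2, which is 2/3.

2/3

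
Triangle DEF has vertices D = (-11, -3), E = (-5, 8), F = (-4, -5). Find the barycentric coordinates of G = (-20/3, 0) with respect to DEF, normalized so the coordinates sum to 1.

(1/3, 1/3, 1/3)

Signed area of the reference triangle: [DEF] = ½·((-11)·(8−(-5)) + (-5)·(-5−(-3)) + (-4)·(-3−8)) = ½·(-143 + 10 + 44) = -89/2.
[GEF] = ½·((-20/3)·(8−(-5)) + (-5)·(-5−0) + (-4)·(0−8)) = ½·(-260/3 + 25 + 32) = -89/6, so the D-coordinate is (-89/6)/(-89/2) = 1/3.
[DGF] = ½·((-11)·(0−(-5)) + (-20/3)·(-5−(-3)) + (-4)·(-3−0)) = ½·(-55 + 40/3 + 12) = -89/6, so the E-coordinate is 1/3.
[DEG] = ½·((-11)·(8−0) + (-5)·(0−(-3)) + (-20/3)·(-3−8)) = ½·(-88 − 15 + 220/3) = -89/6, so the F-coordinate is 1/3.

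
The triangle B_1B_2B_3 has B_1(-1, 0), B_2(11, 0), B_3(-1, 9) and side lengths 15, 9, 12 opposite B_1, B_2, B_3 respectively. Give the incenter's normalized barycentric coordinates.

(5/12, 1/4, 1/3)

The incenter has barycentric coordinates proportional to the opposite side lengths: (15 : 9 : 12).
Normalizing by 15+9+12 = 36 gives (5/12, 1/4, 1/3).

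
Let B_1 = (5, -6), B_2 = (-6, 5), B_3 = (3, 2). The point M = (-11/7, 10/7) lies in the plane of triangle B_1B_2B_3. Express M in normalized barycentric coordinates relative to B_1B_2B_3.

(2/7, 4/7, 1/7)

Signed area of the reference triangle: [B_1B_2B_3] = ½·(5·(5−2) + (-6)·(2−(-6)) + 3·(-6−5)) = ½·(15 − 48 − 33) = -33.
[MB_2B_3] = ½·((-11/7)·(5−2) + (-6)·(2−(10/7)) + 3·(10/7−5)) = ½·(-33/7 − 24/7 − 75/7) = -66/7, so the B_1-coordinate is (-66/7)/(-33) = 2/7.
[B_1MB_3] = ½·(5·(10/7−2) + (-11/7)·(2−(-6)) + 3·(-6−(10/7))) = ½·(-20/7 − 88/7 − 156/7) = -132/7, so the B_2-coordinate is 4/7.
[B_1B_2M] = ½·(5·(5−(10/7)) + (-6)·(10/7−(-6)) + (-11/7)·(-6−5)) = ½·(125/7 − 312/7 + 121/7) = -33/7, so the B_3-coordinate is 1/7.
Check: 2/7 + 4/7 + 1/7 = 1.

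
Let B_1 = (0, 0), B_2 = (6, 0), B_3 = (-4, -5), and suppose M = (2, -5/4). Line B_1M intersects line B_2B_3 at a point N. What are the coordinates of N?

(8/3, -5/3)

Barycentric coordinates of M with respect to B_1B_2B_3: (1/4, 1/2, 1/4).
On side B_2B_3 the B_1-coordinate is zero; dropping M's B_1-weight 1/4 and renormalizing the remaining 1/2 : 1/4 gives weights 2/3, 1/3 on B_2, B_3.
N = (2/3)·(6, 0) + (1/3)·(-4, -5) = (8/3, -5/3).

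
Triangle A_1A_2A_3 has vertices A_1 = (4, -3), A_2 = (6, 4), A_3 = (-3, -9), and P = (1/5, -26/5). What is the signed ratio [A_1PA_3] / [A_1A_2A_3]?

[A_1A_2A_3] = ½·(4·(4−(-9)) + 6·(-9−(-3)) + (-3)·(-3−4)) = ½·(52 − 36 + 21) = 37/2.
[A_1PA_3] = ½·(4·(-26/5−(-9)) + (1/5)·(-9−(-3)) + (-3)·(-3−(-26/5))) = ½·(76/5 − 6/5 − 33/5) = 37/10, so the ratio is (37/10)/(37/2) = 1/5.

1/5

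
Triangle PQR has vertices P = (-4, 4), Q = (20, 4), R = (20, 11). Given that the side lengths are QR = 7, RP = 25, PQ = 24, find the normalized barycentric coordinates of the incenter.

(1/8, 25/56, 3/7)

The incenter has barycentric coordinates proportional to the opposite side lengths: (7 : 25 : 24).
Normalizing by 7+25+24 = 56 gives (1/8, 25/56, 3/7).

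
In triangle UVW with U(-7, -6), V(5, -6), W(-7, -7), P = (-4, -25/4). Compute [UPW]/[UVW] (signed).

[UVW] = ½·((-7)·(-6−(-7)) + 5·(-7−(-6)) + (-7)·(-6−(-6))) = ½·(-7 − 5 + 0) = -6.
[UPW] = ½·((-7)·(-25/4−(-7)) + (-4)·(-7−(-6)) + (-7)·(-6−(-25/4))) = ½·(-21/4 + 4 − 7/4) = -3/2, so the ratio is (-3/2)/(-6) = 1/4.

1/4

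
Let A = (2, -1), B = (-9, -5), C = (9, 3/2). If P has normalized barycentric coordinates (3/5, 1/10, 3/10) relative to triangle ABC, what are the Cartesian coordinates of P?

P = (3/5)·A + (1/10)·B + (3/10)·C.
x-coordinate: (3/5)·2 + (1/10)·(-9) + (3/10)·9 = 3.
y-coordinate: (3/5)·(-1) + (1/10)·(-5) + (3/10)·(3/2) = -13/20.

(3, -13/20)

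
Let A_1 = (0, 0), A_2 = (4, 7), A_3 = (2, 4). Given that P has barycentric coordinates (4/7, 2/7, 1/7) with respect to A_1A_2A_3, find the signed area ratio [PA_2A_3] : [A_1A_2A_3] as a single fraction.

4/7

The signed ratio [PA_2A_3]/[A_1A_2A_3] equals the barycentric coordinate of P at vertex A_1, which is 4/7.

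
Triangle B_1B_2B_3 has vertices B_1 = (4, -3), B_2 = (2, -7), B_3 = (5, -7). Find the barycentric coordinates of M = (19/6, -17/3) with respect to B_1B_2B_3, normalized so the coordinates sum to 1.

Signed area of the reference triangle: [B_1B_2B_3] = ½·(4·(-7−(-7)) + 2·(-7−(-3)) + 5·(-3−(-7))) = ½·(0 − 8 + 20) = 6.
[MB_2B_3] = ½·((19/6)·(-7−(-7)) + 2·(-7−(-17/3)) + 5·(-17/3−(-7))) = ½·(0 − 8/3 + 20/3) = 2, so the B_1-coordinate is 2/6 = 1/3.
[B_1MB_3] = ½·(4·(-17/3−(-7)) + (19/6)·(-7−(-3)) + 5·(-3−(-17/3))) = ½·(16/3 − 38/3 + 40/3) = 3, so the B_2-coordinate is 1/2.
[B_1B_2M] = ½·(4·(-7−(-17/3)) + 2·(-17/3−(-3)) + (19/6)·(-3−(-7))) = ½·(-16/3 − 16/3 + 38/3) = 1, so the B_3-coordinate is 1/6.

(1/3, 1/2, 1/6)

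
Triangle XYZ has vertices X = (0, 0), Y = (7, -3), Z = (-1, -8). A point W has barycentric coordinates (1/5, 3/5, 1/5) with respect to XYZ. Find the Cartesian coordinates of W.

(4, -17/5)

W = (1/5)·X + (3/5)·Y + (1/5)·Z.
x-coordinate: (1/5)·0 + (3/5)·7 + (1/5)·(-1) = 4.
y-coordinate: (1/5)·0 + (3/5)·(-3) + (1/5)·(-8) = -17/5.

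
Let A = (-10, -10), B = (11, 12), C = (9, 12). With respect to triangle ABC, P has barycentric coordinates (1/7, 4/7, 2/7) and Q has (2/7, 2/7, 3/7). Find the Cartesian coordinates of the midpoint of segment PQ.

Barycentric coordinates of the midpoint are the average: (3/14, 3/7, 5/14).
Converting: (3/14)·A + (3/7)·B + (5/14)·C = (81/14, 51/7).

(81/14, 51/7)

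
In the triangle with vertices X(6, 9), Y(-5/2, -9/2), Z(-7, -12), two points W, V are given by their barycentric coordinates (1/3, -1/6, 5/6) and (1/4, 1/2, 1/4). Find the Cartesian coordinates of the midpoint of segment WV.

Barycentric coordinates of the midpoint are the average: (7/24, 1/6, 13/24).
Converting: (7/24)·X + (1/6)·Y + (13/24)·Z = (-59/24, -37/8).

(-59/24, -37/8)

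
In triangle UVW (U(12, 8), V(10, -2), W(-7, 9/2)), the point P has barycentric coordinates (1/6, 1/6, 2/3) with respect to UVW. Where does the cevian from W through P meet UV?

(11, 3)

Line WP meets UV where the W-coordinate vanishes; zeroing P's W-weight and renormalizing leaves U, V-weights 1/6 : 1/6 → (1/2, 1/2).
So Q = (1/2)·U + (1/2)·V = (11, 3).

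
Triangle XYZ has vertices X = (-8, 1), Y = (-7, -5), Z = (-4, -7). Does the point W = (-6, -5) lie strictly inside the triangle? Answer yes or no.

Barycentric coordinates of W: (1/8, 1/2, 3/8).
The three coordinates are positive, positive, positive; a point is interior exactly when all three are positive.

yes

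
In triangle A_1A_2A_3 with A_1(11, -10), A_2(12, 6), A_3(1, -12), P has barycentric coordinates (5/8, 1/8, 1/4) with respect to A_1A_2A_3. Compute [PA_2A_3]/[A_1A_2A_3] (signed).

5/8

The signed ratio [PA_2A_3]/[A_1A_2A_3] equals the barycentric coordinate of P at vertex A_1, which is 5/8.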